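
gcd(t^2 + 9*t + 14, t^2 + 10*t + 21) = t + 7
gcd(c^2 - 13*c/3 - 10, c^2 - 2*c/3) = 1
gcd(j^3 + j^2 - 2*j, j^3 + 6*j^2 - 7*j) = j^2 - j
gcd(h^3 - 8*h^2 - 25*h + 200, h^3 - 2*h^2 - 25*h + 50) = h^2 - 25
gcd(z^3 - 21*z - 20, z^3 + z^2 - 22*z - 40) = z^2 - z - 20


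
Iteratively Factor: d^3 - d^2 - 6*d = (d)*(d^2 - d - 6) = d*(d + 2)*(d - 3)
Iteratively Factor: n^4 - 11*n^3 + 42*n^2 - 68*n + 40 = (n - 2)*(n^3 - 9*n^2 + 24*n - 20) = (n - 2)^2*(n^2 - 7*n + 10) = (n - 5)*(n - 2)^2*(n - 2)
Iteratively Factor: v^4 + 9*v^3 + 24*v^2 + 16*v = (v + 4)*(v^3 + 5*v^2 + 4*v) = (v + 4)^2*(v^2 + v) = (v + 1)*(v + 4)^2*(v)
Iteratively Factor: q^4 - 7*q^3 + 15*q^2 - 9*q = (q)*(q^3 - 7*q^2 + 15*q - 9) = q*(q - 1)*(q^2 - 6*q + 9) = q*(q - 3)*(q - 1)*(q - 3)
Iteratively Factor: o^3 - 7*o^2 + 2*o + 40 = (o - 5)*(o^2 - 2*o - 8) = (o - 5)*(o - 4)*(o + 2)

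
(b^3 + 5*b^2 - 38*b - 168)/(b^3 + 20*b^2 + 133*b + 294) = (b^2 - 2*b - 24)/(b^2 + 13*b + 42)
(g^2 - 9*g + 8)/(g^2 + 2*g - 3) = (g - 8)/(g + 3)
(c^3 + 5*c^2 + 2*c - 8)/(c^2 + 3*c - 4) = c + 2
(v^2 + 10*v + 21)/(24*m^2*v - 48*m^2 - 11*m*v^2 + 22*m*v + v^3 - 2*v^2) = (v^2 + 10*v + 21)/(24*m^2*v - 48*m^2 - 11*m*v^2 + 22*m*v + v^3 - 2*v^2)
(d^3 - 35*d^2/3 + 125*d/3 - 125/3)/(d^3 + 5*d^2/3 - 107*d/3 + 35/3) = (3*d^2 - 20*d + 25)/(3*d^2 + 20*d - 7)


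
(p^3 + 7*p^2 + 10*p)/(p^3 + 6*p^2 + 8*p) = (p + 5)/(p + 4)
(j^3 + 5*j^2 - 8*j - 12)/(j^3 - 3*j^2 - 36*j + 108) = (j^2 - j - 2)/(j^2 - 9*j + 18)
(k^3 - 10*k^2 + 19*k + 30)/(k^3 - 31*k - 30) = (k - 5)/(k + 5)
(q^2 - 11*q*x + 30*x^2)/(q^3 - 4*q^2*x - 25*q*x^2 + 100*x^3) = (-q + 6*x)/(-q^2 - q*x + 20*x^2)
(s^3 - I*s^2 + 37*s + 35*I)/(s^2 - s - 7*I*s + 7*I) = (s^2 + 6*I*s - 5)/(s - 1)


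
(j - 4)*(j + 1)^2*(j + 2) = j^4 - 11*j^2 - 18*j - 8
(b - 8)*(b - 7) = b^2 - 15*b + 56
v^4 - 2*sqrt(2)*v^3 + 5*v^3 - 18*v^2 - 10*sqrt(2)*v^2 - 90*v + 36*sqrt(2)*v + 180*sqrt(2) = (v + 5)*(v - 3*sqrt(2))*(v - 2*sqrt(2))*(v + 3*sqrt(2))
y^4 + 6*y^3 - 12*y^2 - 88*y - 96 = (y - 4)*(y + 2)^2*(y + 6)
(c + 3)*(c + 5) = c^2 + 8*c + 15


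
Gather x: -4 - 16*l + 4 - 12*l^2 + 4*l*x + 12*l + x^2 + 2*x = -12*l^2 - 4*l + x^2 + x*(4*l + 2)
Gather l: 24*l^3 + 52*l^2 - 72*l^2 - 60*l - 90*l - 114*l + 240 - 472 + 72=24*l^3 - 20*l^2 - 264*l - 160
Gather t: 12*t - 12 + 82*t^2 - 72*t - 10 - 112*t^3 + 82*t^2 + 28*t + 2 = -112*t^3 + 164*t^2 - 32*t - 20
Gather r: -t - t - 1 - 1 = -2*t - 2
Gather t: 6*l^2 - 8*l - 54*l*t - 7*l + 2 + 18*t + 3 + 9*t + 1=6*l^2 - 15*l + t*(27 - 54*l) + 6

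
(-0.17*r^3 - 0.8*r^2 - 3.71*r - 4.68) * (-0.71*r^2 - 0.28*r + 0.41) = 0.1207*r^5 + 0.6156*r^4 + 2.7884*r^3 + 4.0336*r^2 - 0.2107*r - 1.9188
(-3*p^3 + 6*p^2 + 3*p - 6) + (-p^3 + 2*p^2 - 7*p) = -4*p^3 + 8*p^2 - 4*p - 6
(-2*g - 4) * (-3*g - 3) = 6*g^2 + 18*g + 12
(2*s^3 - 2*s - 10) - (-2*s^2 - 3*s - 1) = 2*s^3 + 2*s^2 + s - 9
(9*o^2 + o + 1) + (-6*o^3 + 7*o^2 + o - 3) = -6*o^3 + 16*o^2 + 2*o - 2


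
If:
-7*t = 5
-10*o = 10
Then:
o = -1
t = -5/7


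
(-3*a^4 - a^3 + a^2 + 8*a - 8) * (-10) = 30*a^4 + 10*a^3 - 10*a^2 - 80*a + 80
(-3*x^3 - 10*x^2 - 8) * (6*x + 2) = -18*x^4 - 66*x^3 - 20*x^2 - 48*x - 16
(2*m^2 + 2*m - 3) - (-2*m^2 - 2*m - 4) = 4*m^2 + 4*m + 1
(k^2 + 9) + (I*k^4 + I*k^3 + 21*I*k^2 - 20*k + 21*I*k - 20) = I*k^4 + I*k^3 + k^2 + 21*I*k^2 - 20*k + 21*I*k - 11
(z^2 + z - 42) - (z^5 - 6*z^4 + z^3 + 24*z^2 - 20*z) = -z^5 + 6*z^4 - z^3 - 23*z^2 + 21*z - 42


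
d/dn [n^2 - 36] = 2*n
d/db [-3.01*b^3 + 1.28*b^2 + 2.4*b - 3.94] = -9.03*b^2 + 2.56*b + 2.4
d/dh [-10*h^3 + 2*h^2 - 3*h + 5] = -30*h^2 + 4*h - 3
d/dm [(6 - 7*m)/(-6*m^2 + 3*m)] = 2*(-7*m^2 + 12*m - 3)/(3*m^2*(4*m^2 - 4*m + 1))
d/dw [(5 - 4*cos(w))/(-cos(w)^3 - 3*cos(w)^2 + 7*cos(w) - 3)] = (8*cos(w)^3 - 3*cos(w)^2 - 30*cos(w) + 23)*sin(w)/((cos(w) - 1)^2*(cos(w)^2 + 4*cos(w) - 3)^2)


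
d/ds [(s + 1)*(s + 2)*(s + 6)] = 3*s^2 + 18*s + 20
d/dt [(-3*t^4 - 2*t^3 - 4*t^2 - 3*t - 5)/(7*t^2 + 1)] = (-42*t^5 - 14*t^4 - 12*t^3 + 15*t^2 + 62*t - 3)/(49*t^4 + 14*t^2 + 1)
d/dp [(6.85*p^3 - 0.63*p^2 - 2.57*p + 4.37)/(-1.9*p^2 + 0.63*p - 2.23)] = (-13.015*p^4 + 8.631*p^3 - 51.1064*p^2 + 19.4158*p + 2.978)/(3.61*p^4 - 2.394*p^3 + 8.8709*p^2 - 2.8098*p + 4.9729)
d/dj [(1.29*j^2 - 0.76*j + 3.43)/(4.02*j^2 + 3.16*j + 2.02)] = (7.1316*j^2 - 22.3656*j - 12.374)/(16.1604*j^4 + 25.4064*j^3 + 26.2264*j^2 + 12.7664*j + 4.0804)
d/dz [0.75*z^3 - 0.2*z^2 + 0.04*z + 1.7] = 2.25*z^2 - 0.4*z + 0.04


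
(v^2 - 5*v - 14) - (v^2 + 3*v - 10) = -8*v - 4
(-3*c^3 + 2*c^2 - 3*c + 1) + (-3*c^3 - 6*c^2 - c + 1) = -6*c^3 - 4*c^2 - 4*c + 2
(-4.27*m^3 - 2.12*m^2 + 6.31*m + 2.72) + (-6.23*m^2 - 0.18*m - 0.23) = -4.27*m^3 - 8.35*m^2 + 6.13*m + 2.49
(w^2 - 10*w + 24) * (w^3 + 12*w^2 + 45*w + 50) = w^5 + 2*w^4 - 51*w^3 - 112*w^2 + 580*w + 1200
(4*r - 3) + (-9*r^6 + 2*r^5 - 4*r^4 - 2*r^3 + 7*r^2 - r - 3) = -9*r^6 + 2*r^5 - 4*r^4 - 2*r^3 + 7*r^2 + 3*r - 6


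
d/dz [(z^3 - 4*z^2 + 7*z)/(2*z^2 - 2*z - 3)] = (2*z^4 - 4*z^3 - 15*z^2 + 24*z - 21)/(4*z^4 - 8*z^3 - 8*z^2 + 12*z + 9)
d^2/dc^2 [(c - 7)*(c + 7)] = 2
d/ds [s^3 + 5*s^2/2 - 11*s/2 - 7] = 3*s^2 + 5*s - 11/2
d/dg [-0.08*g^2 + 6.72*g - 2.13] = 6.72 - 0.16*g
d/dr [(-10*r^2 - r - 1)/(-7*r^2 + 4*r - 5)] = (-47*r^2 + 86*r + 9)/(49*r^4 - 56*r^3 + 86*r^2 - 40*r + 25)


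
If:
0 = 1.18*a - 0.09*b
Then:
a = 0.076271186440678*b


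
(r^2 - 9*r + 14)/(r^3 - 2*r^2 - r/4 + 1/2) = 4*(r - 7)/(4*r^2 - 1)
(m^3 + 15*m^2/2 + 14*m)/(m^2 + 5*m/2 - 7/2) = m*(m + 4)/(m - 1)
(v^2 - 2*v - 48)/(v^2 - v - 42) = (v - 8)/(v - 7)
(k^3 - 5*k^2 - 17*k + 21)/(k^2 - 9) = (k^2 - 8*k + 7)/(k - 3)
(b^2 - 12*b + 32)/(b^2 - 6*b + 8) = (b - 8)/(b - 2)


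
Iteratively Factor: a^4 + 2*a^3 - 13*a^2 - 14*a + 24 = (a + 4)*(a^3 - 2*a^2 - 5*a + 6) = (a - 3)*(a + 4)*(a^2 + a - 2) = (a - 3)*(a + 2)*(a + 4)*(a - 1)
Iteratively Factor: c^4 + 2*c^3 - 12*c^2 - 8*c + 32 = (c - 2)*(c^3 + 4*c^2 - 4*c - 16) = (c - 2)*(c + 2)*(c^2 + 2*c - 8) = (c - 2)*(c + 2)*(c + 4)*(c - 2)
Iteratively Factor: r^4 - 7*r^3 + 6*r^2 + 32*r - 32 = (r - 1)*(r^3 - 6*r^2 + 32) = (r - 4)*(r - 1)*(r^2 - 2*r - 8) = (r - 4)*(r - 1)*(r + 2)*(r - 4)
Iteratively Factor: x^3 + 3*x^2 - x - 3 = (x - 1)*(x^2 + 4*x + 3) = (x - 1)*(x + 3)*(x + 1)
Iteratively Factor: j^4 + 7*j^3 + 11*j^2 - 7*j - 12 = (j + 4)*(j^3 + 3*j^2 - j - 3) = (j + 1)*(j + 4)*(j^2 + 2*j - 3) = (j + 1)*(j + 3)*(j + 4)*(j - 1)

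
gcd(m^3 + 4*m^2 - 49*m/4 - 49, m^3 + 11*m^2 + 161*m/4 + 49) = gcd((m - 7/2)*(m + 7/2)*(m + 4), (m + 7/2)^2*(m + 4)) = m^2 + 15*m/2 + 14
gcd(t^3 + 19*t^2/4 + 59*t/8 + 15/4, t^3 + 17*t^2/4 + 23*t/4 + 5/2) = t^2 + 13*t/4 + 5/2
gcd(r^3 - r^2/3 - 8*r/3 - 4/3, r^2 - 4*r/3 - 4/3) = r^2 - 4*r/3 - 4/3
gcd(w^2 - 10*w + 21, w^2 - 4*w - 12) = 1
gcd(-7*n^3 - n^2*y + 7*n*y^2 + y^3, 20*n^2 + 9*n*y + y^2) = 1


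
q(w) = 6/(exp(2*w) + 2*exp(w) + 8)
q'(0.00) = -0.20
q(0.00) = 0.55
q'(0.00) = -0.20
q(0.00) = 0.55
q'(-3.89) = -0.00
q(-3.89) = 0.75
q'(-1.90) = -0.03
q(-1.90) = 0.72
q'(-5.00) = -0.00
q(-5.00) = 0.75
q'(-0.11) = -0.18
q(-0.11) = 0.57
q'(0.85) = -0.28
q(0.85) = 0.33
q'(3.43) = -0.01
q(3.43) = 0.01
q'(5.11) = -0.00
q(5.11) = 0.00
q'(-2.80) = -0.01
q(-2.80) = 0.74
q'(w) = 6*(-2*exp(2*w) - 2*exp(w))/(exp(2*w) + 2*exp(w) + 8)^2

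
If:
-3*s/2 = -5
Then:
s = 10/3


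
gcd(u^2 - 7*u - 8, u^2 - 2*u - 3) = u + 1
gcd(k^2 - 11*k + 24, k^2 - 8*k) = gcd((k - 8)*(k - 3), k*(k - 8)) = k - 8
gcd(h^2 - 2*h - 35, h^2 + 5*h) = h + 5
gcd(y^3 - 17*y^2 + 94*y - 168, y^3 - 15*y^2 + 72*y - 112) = y^2 - 11*y + 28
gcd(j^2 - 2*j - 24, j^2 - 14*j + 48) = j - 6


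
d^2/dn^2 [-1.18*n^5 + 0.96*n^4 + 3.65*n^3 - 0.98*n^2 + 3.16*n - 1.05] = -23.6*n^3 + 11.52*n^2 + 21.9*n - 1.96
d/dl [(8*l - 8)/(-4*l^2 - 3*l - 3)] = 16*(2*l^2 - 4*l - 3)/(16*l^4 + 24*l^3 + 33*l^2 + 18*l + 9)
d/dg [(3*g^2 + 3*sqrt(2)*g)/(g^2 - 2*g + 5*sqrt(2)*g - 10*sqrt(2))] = 6*(-g^2 + 2*sqrt(2)*g^2 - 10*sqrt(2)*g - 10)/(g^4 - 4*g^3 + 10*sqrt(2)*g^3 - 40*sqrt(2)*g^2 + 54*g^2 - 200*g + 40*sqrt(2)*g + 200)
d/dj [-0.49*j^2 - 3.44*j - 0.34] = -0.98*j - 3.44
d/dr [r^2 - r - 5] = 2*r - 1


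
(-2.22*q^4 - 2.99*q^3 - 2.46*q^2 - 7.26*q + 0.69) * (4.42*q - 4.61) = -9.8124*q^5 - 2.9816*q^4 + 2.9107*q^3 - 20.7486*q^2 + 36.5184*q - 3.1809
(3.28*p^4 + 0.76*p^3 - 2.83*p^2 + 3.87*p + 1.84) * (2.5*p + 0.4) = 8.2*p^5 + 3.212*p^4 - 6.771*p^3 + 8.543*p^2 + 6.148*p + 0.736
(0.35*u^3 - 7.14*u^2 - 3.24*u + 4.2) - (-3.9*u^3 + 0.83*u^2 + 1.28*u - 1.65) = 4.25*u^3 - 7.97*u^2 - 4.52*u + 5.85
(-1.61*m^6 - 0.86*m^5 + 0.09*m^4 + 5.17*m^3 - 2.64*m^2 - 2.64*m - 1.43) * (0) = 0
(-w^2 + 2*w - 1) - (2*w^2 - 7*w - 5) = -3*w^2 + 9*w + 4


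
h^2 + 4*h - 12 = (h - 2)*(h + 6)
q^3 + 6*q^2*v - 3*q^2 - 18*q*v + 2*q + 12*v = (q - 2)*(q - 1)*(q + 6*v)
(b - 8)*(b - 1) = b^2 - 9*b + 8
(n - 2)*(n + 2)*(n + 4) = n^3 + 4*n^2 - 4*n - 16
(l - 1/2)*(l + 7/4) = l^2 + 5*l/4 - 7/8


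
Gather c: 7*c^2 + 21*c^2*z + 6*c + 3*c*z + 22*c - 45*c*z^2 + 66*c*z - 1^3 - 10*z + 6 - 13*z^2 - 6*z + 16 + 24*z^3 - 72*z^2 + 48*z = c^2*(21*z + 7) + c*(-45*z^2 + 69*z + 28) + 24*z^3 - 85*z^2 + 32*z + 21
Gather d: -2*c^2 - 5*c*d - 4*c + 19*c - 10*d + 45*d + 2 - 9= -2*c^2 + 15*c + d*(35 - 5*c) - 7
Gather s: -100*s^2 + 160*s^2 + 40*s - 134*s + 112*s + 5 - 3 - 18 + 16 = 60*s^2 + 18*s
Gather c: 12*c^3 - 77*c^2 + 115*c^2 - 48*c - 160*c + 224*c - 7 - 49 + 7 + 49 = 12*c^3 + 38*c^2 + 16*c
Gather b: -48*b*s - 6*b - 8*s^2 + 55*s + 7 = b*(-48*s - 6) - 8*s^2 + 55*s + 7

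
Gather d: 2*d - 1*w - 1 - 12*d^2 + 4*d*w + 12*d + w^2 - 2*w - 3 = -12*d^2 + d*(4*w + 14) + w^2 - 3*w - 4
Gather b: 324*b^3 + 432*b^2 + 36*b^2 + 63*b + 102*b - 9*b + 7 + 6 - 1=324*b^3 + 468*b^2 + 156*b + 12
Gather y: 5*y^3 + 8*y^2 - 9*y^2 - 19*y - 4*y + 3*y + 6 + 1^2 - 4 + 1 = 5*y^3 - y^2 - 20*y + 4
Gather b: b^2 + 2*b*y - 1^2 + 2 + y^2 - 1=b^2 + 2*b*y + y^2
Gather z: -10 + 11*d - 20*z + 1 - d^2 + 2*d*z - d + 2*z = -d^2 + 10*d + z*(2*d - 18) - 9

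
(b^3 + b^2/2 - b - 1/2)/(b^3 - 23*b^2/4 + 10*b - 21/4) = 2*(2*b^2 + 3*b + 1)/(4*b^2 - 19*b + 21)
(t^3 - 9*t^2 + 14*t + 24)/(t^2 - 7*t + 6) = (t^2 - 3*t - 4)/(t - 1)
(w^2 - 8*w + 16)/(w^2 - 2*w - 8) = (w - 4)/(w + 2)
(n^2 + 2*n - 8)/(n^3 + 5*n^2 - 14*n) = (n + 4)/(n*(n + 7))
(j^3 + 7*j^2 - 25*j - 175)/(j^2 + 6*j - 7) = (j^2 - 25)/(j - 1)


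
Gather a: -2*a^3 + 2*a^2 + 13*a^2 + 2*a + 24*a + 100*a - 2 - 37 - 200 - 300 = -2*a^3 + 15*a^2 + 126*a - 539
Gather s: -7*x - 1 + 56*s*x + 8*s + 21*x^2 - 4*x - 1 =s*(56*x + 8) + 21*x^2 - 11*x - 2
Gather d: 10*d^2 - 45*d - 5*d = 10*d^2 - 50*d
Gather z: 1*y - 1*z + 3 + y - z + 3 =2*y - 2*z + 6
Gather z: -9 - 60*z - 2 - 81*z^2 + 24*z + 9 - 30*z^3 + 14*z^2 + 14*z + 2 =-30*z^3 - 67*z^2 - 22*z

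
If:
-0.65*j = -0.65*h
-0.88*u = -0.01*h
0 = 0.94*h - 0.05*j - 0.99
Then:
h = 1.11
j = 1.11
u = 0.01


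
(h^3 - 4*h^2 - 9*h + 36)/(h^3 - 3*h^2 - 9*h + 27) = (h - 4)/(h - 3)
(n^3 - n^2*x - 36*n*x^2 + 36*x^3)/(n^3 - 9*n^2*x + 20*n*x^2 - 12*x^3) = (-n - 6*x)/(-n + 2*x)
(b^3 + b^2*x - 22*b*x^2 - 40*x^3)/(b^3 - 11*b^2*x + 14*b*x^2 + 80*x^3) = (-b - 4*x)/(-b + 8*x)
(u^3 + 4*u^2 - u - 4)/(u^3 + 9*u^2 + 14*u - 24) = (u + 1)/(u + 6)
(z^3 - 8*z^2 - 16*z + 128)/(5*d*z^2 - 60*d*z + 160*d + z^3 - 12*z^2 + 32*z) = (z + 4)/(5*d + z)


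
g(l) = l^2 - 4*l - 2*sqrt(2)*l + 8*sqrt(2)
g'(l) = 2*l - 4 - 2*sqrt(2)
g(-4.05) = 55.37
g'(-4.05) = -14.93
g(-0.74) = 16.91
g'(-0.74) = -8.31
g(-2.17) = 30.84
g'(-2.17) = -11.17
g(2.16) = 1.23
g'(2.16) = -2.51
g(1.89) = 1.98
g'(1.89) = -3.05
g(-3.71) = 50.41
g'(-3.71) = -14.25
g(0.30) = 9.36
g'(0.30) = -6.23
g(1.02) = 5.39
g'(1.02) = -4.79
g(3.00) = -0.17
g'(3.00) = -0.83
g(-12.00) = 237.25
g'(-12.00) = -30.83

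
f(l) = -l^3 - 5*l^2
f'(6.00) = -168.00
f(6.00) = -396.00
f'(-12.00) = -312.00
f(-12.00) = 1008.00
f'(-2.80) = 4.48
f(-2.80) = -17.25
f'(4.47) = -104.64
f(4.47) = -189.22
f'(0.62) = -7.35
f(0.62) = -2.16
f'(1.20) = -16.32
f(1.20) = -8.93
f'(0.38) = -4.23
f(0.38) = -0.78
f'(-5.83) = -43.67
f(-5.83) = 28.21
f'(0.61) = -7.22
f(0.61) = -2.09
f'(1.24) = -17.01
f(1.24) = -9.59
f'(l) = -3*l^2 - 10*l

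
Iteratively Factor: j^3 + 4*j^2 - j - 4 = (j + 4)*(j^2 - 1) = (j - 1)*(j + 4)*(j + 1)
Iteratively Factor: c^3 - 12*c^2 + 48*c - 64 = (c - 4)*(c^2 - 8*c + 16) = (c - 4)^2*(c - 4)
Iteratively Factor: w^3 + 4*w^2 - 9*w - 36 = (w - 3)*(w^2 + 7*w + 12) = (w - 3)*(w + 4)*(w + 3)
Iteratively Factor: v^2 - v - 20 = (v - 5)*(v + 4)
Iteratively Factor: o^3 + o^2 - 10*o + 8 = (o - 1)*(o^2 + 2*o - 8) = (o - 2)*(o - 1)*(o + 4)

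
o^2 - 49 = (o - 7)*(o + 7)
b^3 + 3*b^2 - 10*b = b*(b - 2)*(b + 5)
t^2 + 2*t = t*(t + 2)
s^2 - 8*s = s*(s - 8)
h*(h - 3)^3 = h^4 - 9*h^3 + 27*h^2 - 27*h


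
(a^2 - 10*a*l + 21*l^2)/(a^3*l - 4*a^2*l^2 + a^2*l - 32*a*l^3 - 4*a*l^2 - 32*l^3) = (-a^2 + 10*a*l - 21*l^2)/(l*(-a^3 + 4*a^2*l - a^2 + 32*a*l^2 + 4*a*l + 32*l^2))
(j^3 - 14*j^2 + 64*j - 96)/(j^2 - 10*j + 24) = j - 4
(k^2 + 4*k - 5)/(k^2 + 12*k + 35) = (k - 1)/(k + 7)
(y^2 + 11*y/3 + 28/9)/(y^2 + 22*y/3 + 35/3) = (y + 4/3)/(y + 5)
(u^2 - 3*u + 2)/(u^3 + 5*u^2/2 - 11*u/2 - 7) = 2*(u - 1)/(2*u^2 + 9*u + 7)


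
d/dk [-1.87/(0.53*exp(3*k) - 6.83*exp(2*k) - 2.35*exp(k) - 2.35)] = (2.9733*exp(2*k) - 25.5442*exp(k) - 4.3945)*exp(k)/(-0.53*exp(3*k) + 6.83*exp(2*k) + 2.35*exp(k) + 2.35)^2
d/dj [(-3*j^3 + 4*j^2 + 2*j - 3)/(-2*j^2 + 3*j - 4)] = (6*j^4 - 18*j^3 + 52*j^2 - 44*j + 1)/(4*j^4 - 12*j^3 + 25*j^2 - 24*j + 16)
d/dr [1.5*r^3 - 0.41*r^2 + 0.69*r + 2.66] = 4.5*r^2 - 0.82*r + 0.69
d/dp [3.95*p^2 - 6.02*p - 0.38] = 7.9*p - 6.02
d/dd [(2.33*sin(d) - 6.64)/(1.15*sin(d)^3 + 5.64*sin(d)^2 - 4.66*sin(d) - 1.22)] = (-5.359*sin(d)^3 + 9.7668*sin(d)^2 + 74.8992*sin(d) - 33.785)*cos(d)/(1.3225*sin(d)^6 + 12.972*sin(d)^5 + 21.0916*sin(d)^4 - 55.3708*sin(d)^3 + 7.954*sin(d)^2 + 11.3704*sin(d) + 1.4884)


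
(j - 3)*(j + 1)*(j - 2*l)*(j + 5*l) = j^4 + 3*j^3*l - 2*j^3 - 10*j^2*l^2 - 6*j^2*l - 3*j^2 + 20*j*l^2 - 9*j*l + 30*l^2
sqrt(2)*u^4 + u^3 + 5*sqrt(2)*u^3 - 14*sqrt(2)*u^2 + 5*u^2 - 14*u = u*(u - 2)*(u + 7)*(sqrt(2)*u + 1)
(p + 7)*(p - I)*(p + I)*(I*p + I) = I*p^4 + 8*I*p^3 + 8*I*p^2 + 8*I*p + 7*I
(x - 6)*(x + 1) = x^2 - 5*x - 6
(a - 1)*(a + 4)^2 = a^3 + 7*a^2 + 8*a - 16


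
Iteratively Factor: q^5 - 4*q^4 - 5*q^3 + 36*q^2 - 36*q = (q - 2)*(q^4 - 2*q^3 - 9*q^2 + 18*q) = (q - 2)^2*(q^3 - 9*q) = (q - 2)^2*(q + 3)*(q^2 - 3*q) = q*(q - 2)^2*(q + 3)*(q - 3)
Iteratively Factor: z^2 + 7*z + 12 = (z + 4)*(z + 3)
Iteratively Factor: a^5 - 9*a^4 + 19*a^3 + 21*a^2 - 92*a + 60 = (a - 5)*(a^4 - 4*a^3 - a^2 + 16*a - 12) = (a - 5)*(a + 2)*(a^3 - 6*a^2 + 11*a - 6) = (a - 5)*(a - 2)*(a + 2)*(a^2 - 4*a + 3) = (a - 5)*(a - 3)*(a - 2)*(a + 2)*(a - 1)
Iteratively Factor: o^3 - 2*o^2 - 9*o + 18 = (o - 3)*(o^2 + o - 6) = (o - 3)*(o + 3)*(o - 2)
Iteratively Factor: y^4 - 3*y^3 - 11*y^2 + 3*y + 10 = (y + 2)*(y^3 - 5*y^2 - y + 5) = (y + 1)*(y + 2)*(y^2 - 6*y + 5) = (y - 1)*(y + 1)*(y + 2)*(y - 5)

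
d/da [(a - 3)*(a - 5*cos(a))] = a + (a - 3)*(5*sin(a) + 1) - 5*cos(a)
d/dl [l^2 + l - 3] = 2*l + 1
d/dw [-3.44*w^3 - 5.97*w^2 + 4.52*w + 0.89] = -10.32*w^2 - 11.94*w + 4.52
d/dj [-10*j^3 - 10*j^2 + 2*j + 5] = -30*j^2 - 20*j + 2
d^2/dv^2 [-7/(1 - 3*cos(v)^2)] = 42*(-6*sin(v)^4 + 5*sin(v)^2 + 2)/(3*cos(v)^2 - 1)^3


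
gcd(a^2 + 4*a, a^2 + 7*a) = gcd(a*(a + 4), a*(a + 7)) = a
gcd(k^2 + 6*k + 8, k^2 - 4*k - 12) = k + 2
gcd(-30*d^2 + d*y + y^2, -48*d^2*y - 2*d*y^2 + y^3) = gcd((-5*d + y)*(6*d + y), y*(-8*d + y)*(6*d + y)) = 6*d + y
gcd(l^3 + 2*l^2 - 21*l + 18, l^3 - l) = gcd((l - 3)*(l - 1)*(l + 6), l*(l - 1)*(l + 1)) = l - 1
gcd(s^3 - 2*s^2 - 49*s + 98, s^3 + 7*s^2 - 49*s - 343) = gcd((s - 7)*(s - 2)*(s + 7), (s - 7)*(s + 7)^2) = s^2 - 49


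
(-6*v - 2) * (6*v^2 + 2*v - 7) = -36*v^3 - 24*v^2 + 38*v + 14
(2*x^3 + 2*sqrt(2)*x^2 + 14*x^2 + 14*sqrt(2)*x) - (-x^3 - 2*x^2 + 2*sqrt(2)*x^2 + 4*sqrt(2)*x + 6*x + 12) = 3*x^3 + 16*x^2 - 6*x + 10*sqrt(2)*x - 12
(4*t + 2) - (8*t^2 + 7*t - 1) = -8*t^2 - 3*t + 3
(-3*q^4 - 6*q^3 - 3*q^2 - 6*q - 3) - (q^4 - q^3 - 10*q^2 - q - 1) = -4*q^4 - 5*q^3 + 7*q^2 - 5*q - 2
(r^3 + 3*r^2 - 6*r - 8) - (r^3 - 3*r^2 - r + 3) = 6*r^2 - 5*r - 11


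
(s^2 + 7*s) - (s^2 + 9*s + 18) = -2*s - 18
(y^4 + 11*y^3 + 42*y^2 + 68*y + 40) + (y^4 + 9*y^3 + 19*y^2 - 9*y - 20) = 2*y^4 + 20*y^3 + 61*y^2 + 59*y + 20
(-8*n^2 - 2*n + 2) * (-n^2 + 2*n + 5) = 8*n^4 - 14*n^3 - 46*n^2 - 6*n + 10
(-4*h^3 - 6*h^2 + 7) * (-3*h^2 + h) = 12*h^5 + 14*h^4 - 6*h^3 - 21*h^2 + 7*h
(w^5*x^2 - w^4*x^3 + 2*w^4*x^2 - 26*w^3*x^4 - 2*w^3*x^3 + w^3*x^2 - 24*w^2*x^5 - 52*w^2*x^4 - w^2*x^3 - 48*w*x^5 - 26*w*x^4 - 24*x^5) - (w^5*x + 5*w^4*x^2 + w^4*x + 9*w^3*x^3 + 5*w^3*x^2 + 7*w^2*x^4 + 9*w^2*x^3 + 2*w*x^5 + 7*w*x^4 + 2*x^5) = w^5*x^2 - w^5*x - w^4*x^3 - 3*w^4*x^2 - w^4*x - 26*w^3*x^4 - 11*w^3*x^3 - 4*w^3*x^2 - 24*w^2*x^5 - 59*w^2*x^4 - 10*w^2*x^3 - 50*w*x^5 - 33*w*x^4 - 26*x^5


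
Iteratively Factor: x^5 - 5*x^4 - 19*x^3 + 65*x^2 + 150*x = (x - 5)*(x^4 - 19*x^2 - 30*x) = (x - 5)^2*(x^3 + 5*x^2 + 6*x) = x*(x - 5)^2*(x^2 + 5*x + 6) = x*(x - 5)^2*(x + 3)*(x + 2)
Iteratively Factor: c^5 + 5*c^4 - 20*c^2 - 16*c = (c + 4)*(c^4 + c^3 - 4*c^2 - 4*c) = c*(c + 4)*(c^3 + c^2 - 4*c - 4) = c*(c + 1)*(c + 4)*(c^2 - 4) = c*(c + 1)*(c + 2)*(c + 4)*(c - 2)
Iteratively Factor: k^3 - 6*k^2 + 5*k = (k)*(k^2 - 6*k + 5) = k*(k - 5)*(k - 1)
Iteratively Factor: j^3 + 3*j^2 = (j + 3)*(j^2) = j*(j + 3)*(j)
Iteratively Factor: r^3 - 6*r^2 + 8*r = (r)*(r^2 - 6*r + 8) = r*(r - 4)*(r - 2)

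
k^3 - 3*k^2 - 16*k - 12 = (k - 6)*(k + 1)*(k + 2)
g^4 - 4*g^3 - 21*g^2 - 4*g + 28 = (g - 7)*(g - 1)*(g + 2)^2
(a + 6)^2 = a^2 + 12*a + 36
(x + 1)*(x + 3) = x^2 + 4*x + 3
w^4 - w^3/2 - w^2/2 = w^2*(w - 1)*(w + 1/2)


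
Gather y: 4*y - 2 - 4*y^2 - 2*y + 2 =-4*y^2 + 2*y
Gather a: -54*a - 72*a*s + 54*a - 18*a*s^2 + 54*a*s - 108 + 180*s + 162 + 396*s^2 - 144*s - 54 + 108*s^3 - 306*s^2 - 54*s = a*(-18*s^2 - 18*s) + 108*s^3 + 90*s^2 - 18*s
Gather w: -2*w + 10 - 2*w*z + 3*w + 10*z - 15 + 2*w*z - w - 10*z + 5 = 0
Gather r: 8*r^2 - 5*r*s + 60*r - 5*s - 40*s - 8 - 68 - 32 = 8*r^2 + r*(60 - 5*s) - 45*s - 108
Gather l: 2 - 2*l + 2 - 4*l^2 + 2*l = 4 - 4*l^2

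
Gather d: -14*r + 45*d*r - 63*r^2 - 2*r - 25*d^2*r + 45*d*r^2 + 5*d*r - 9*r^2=-25*d^2*r + d*(45*r^2 + 50*r) - 72*r^2 - 16*r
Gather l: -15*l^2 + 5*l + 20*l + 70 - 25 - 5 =-15*l^2 + 25*l + 40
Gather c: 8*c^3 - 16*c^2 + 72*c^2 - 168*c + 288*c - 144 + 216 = 8*c^3 + 56*c^2 + 120*c + 72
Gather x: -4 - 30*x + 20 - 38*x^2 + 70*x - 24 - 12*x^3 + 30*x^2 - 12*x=-12*x^3 - 8*x^2 + 28*x - 8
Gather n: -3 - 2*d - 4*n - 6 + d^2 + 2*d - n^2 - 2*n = d^2 - n^2 - 6*n - 9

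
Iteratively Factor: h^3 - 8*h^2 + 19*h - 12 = (h - 4)*(h^2 - 4*h + 3) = (h - 4)*(h - 1)*(h - 3)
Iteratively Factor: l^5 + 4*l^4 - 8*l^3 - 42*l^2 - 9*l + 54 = (l + 2)*(l^4 + 2*l^3 - 12*l^2 - 18*l + 27) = (l + 2)*(l + 3)*(l^3 - l^2 - 9*l + 9) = (l + 2)*(l + 3)^2*(l^2 - 4*l + 3) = (l - 3)*(l + 2)*(l + 3)^2*(l - 1)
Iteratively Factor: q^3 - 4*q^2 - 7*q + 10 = (q + 2)*(q^2 - 6*q + 5) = (q - 5)*(q + 2)*(q - 1)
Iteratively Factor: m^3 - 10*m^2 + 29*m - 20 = (m - 5)*(m^2 - 5*m + 4) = (m - 5)*(m - 1)*(m - 4)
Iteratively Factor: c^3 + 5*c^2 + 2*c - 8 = (c + 2)*(c^2 + 3*c - 4) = (c + 2)*(c + 4)*(c - 1)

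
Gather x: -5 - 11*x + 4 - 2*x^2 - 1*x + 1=-2*x^2 - 12*x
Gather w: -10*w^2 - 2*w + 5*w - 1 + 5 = -10*w^2 + 3*w + 4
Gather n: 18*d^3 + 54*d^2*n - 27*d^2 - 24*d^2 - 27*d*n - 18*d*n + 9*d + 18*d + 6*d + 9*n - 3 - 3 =18*d^3 - 51*d^2 + 33*d + n*(54*d^2 - 45*d + 9) - 6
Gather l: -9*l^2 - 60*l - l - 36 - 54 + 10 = -9*l^2 - 61*l - 80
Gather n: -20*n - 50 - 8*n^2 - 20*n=-8*n^2 - 40*n - 50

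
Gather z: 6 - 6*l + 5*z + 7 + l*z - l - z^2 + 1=-7*l - z^2 + z*(l + 5) + 14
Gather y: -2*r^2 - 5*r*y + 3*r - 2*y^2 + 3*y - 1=-2*r^2 + 3*r - 2*y^2 + y*(3 - 5*r) - 1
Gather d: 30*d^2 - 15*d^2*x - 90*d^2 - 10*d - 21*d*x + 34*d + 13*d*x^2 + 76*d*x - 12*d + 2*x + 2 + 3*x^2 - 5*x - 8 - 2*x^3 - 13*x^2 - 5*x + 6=d^2*(-15*x - 60) + d*(13*x^2 + 55*x + 12) - 2*x^3 - 10*x^2 - 8*x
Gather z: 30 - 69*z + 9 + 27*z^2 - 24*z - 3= 27*z^2 - 93*z + 36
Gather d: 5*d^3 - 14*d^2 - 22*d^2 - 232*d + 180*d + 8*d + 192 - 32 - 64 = 5*d^3 - 36*d^2 - 44*d + 96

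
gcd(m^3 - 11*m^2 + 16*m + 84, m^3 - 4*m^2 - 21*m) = m - 7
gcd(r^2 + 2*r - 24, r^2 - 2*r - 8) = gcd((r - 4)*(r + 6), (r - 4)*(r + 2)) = r - 4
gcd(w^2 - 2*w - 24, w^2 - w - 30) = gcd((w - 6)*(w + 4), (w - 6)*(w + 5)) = w - 6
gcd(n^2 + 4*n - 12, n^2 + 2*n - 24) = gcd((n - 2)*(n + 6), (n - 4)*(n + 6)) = n + 6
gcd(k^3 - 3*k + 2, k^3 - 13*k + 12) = k - 1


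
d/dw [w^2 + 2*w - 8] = 2*w + 2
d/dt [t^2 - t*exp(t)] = -t*exp(t) + 2*t - exp(t)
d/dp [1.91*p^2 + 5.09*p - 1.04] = 3.82*p + 5.09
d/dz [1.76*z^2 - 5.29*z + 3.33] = 3.52*z - 5.29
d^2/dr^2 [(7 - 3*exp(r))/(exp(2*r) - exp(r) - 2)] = (-3*exp(4*r) + 25*exp(3*r) - 57*exp(2*r) + 69*exp(r) - 26)*exp(r)/(exp(6*r) - 3*exp(5*r) - 3*exp(4*r) + 11*exp(3*r) + 6*exp(2*r) - 12*exp(r) - 8)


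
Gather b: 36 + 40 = 76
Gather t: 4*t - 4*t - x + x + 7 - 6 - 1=0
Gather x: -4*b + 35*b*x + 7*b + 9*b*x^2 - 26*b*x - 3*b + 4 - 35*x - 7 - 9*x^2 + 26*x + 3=x^2*(9*b - 9) + x*(9*b - 9)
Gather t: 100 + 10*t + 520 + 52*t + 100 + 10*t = 72*t + 720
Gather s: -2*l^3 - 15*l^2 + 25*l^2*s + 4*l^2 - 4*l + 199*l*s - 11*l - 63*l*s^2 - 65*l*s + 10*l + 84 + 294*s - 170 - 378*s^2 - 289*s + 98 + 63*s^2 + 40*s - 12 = -2*l^3 - 11*l^2 - 5*l + s^2*(-63*l - 315) + s*(25*l^2 + 134*l + 45)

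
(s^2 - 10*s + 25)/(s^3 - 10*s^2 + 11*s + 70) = (s - 5)/(s^2 - 5*s - 14)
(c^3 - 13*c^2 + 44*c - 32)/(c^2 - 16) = (c^2 - 9*c + 8)/(c + 4)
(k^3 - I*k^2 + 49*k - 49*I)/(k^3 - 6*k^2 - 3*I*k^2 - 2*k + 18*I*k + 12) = (k^2 + 49)/(k^2 - 2*k*(3 + I) + 12*I)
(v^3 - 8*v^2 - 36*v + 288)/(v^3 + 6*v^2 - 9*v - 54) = (v^2 - 14*v + 48)/(v^2 - 9)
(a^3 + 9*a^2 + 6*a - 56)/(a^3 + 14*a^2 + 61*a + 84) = (a - 2)/(a + 3)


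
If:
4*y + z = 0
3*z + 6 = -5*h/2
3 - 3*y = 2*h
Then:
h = 4/7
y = 13/21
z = -52/21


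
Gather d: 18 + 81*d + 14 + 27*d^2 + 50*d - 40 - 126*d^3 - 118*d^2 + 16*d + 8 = -126*d^3 - 91*d^2 + 147*d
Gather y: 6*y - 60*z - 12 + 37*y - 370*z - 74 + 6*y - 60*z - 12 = 49*y - 490*z - 98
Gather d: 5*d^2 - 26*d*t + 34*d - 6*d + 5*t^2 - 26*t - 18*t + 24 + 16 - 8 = 5*d^2 + d*(28 - 26*t) + 5*t^2 - 44*t + 32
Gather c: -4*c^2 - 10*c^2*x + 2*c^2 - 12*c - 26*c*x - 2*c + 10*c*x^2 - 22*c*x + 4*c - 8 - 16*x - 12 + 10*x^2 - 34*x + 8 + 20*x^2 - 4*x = c^2*(-10*x - 2) + c*(10*x^2 - 48*x - 10) + 30*x^2 - 54*x - 12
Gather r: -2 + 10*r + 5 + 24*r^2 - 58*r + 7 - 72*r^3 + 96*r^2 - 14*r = -72*r^3 + 120*r^2 - 62*r + 10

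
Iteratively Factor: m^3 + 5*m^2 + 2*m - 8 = (m + 2)*(m^2 + 3*m - 4) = (m - 1)*(m + 2)*(m + 4)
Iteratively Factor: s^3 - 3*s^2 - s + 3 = (s - 1)*(s^2 - 2*s - 3) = (s - 3)*(s - 1)*(s + 1)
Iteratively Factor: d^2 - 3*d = (d)*(d - 3)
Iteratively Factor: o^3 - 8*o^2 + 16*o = (o - 4)*(o^2 - 4*o) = o*(o - 4)*(o - 4)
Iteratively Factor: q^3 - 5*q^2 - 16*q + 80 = (q - 4)*(q^2 - q - 20) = (q - 5)*(q - 4)*(q + 4)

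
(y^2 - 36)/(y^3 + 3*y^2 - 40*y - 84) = (y + 6)/(y^2 + 9*y + 14)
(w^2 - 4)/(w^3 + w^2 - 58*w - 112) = (w - 2)/(w^2 - w - 56)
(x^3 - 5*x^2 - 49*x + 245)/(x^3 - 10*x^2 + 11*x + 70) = (x + 7)/(x + 2)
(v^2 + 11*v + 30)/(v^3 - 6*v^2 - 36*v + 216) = (v + 5)/(v^2 - 12*v + 36)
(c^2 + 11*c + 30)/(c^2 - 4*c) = (c^2 + 11*c + 30)/(c*(c - 4))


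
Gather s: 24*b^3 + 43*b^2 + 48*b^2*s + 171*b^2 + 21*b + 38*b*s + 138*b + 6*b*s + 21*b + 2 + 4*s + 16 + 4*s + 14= 24*b^3 + 214*b^2 + 180*b + s*(48*b^2 + 44*b + 8) + 32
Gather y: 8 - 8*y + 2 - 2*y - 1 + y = 9 - 9*y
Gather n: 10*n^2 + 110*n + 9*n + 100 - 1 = 10*n^2 + 119*n + 99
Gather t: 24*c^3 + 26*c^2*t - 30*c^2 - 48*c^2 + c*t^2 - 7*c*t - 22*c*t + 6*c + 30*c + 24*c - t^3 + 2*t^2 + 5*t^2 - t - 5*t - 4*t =24*c^3 - 78*c^2 + 60*c - t^3 + t^2*(c + 7) + t*(26*c^2 - 29*c - 10)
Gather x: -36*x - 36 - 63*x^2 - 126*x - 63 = -63*x^2 - 162*x - 99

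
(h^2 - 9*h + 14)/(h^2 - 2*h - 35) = (h - 2)/(h + 5)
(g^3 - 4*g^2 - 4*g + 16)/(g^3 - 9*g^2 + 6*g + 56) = (g - 2)/(g - 7)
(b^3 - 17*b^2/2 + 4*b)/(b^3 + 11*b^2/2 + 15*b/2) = (2*b^2 - 17*b + 8)/(2*b^2 + 11*b + 15)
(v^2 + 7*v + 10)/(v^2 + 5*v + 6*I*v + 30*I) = (v + 2)/(v + 6*I)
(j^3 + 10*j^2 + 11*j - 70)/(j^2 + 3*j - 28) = (j^2 + 3*j - 10)/(j - 4)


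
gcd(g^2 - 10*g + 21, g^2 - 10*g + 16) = 1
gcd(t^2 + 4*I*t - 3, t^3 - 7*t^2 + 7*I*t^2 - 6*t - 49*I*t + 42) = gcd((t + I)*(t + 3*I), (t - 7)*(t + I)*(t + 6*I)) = t + I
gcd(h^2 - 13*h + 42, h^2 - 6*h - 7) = h - 7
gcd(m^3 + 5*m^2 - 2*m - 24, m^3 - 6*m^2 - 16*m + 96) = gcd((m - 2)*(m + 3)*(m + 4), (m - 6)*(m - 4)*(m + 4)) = m + 4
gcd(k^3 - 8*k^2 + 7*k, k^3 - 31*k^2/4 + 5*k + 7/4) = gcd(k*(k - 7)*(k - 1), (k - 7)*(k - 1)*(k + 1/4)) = k^2 - 8*k + 7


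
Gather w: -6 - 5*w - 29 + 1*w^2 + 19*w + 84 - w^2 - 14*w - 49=0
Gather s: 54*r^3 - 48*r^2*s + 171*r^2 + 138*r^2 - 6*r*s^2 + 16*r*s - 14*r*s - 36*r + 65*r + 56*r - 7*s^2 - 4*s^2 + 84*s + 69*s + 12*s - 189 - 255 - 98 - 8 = 54*r^3 + 309*r^2 + 85*r + s^2*(-6*r - 11) + s*(-48*r^2 + 2*r + 165) - 550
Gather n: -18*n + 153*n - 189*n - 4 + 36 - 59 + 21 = -54*n - 6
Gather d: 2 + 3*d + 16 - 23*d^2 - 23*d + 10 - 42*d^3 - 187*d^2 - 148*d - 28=-42*d^3 - 210*d^2 - 168*d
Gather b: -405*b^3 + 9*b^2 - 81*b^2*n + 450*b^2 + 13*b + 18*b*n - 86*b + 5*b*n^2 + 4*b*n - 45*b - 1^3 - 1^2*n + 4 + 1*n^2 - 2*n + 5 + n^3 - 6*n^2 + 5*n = -405*b^3 + b^2*(459 - 81*n) + b*(5*n^2 + 22*n - 118) + n^3 - 5*n^2 + 2*n + 8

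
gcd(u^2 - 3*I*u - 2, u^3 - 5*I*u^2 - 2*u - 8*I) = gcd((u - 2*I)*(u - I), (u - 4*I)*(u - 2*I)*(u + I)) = u - 2*I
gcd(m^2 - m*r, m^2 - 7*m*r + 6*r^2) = -m + r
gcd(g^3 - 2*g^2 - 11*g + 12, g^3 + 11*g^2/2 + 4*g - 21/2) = g^2 + 2*g - 3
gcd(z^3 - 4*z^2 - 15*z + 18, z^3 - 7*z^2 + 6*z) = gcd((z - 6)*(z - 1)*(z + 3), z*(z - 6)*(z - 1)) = z^2 - 7*z + 6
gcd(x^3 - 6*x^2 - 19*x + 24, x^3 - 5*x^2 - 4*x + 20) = 1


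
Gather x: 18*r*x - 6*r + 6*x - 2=-6*r + x*(18*r + 6) - 2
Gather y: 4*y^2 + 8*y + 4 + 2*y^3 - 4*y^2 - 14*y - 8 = 2*y^3 - 6*y - 4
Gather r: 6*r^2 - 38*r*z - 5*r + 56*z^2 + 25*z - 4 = 6*r^2 + r*(-38*z - 5) + 56*z^2 + 25*z - 4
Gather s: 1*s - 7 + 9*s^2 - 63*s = 9*s^2 - 62*s - 7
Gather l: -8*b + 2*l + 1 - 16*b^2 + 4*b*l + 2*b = -16*b^2 - 6*b + l*(4*b + 2) + 1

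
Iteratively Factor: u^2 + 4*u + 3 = (u + 3)*(u + 1)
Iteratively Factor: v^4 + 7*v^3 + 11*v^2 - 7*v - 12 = (v + 1)*(v^3 + 6*v^2 + 5*v - 12) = (v + 1)*(v + 3)*(v^2 + 3*v - 4) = (v - 1)*(v + 1)*(v + 3)*(v + 4)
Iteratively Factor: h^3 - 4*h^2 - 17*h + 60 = (h + 4)*(h^2 - 8*h + 15) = (h - 5)*(h + 4)*(h - 3)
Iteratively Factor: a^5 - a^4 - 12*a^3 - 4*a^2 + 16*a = (a)*(a^4 - a^3 - 12*a^2 - 4*a + 16) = a*(a + 2)*(a^3 - 3*a^2 - 6*a + 8) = a*(a - 1)*(a + 2)*(a^2 - 2*a - 8) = a*(a - 4)*(a - 1)*(a + 2)*(a + 2)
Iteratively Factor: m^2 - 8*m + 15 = (m - 5)*(m - 3)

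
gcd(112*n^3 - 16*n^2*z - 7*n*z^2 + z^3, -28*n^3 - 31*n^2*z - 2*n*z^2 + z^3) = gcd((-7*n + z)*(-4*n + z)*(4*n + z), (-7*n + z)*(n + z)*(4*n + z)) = -28*n^2 - 3*n*z + z^2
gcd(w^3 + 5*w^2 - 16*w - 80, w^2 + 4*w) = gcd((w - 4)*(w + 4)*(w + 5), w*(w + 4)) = w + 4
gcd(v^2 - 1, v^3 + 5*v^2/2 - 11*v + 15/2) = v - 1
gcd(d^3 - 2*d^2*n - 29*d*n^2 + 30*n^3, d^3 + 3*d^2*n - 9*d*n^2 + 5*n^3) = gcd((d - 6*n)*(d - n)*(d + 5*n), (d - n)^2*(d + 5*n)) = d^2 + 4*d*n - 5*n^2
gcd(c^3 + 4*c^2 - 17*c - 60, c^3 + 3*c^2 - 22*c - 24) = c - 4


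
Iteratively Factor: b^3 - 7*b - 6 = (b + 2)*(b^2 - 2*b - 3) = (b - 3)*(b + 2)*(b + 1)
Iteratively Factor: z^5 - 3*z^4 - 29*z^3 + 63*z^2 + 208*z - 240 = (z - 5)*(z^4 + 2*z^3 - 19*z^2 - 32*z + 48) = (z - 5)*(z + 3)*(z^3 - z^2 - 16*z + 16) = (z - 5)*(z - 4)*(z + 3)*(z^2 + 3*z - 4) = (z - 5)*(z - 4)*(z - 1)*(z + 3)*(z + 4)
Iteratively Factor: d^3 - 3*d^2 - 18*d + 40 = (d + 4)*(d^2 - 7*d + 10) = (d - 5)*(d + 4)*(d - 2)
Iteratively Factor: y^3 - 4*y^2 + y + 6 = (y - 3)*(y^2 - y - 2) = (y - 3)*(y + 1)*(y - 2)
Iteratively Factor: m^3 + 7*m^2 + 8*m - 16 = (m + 4)*(m^2 + 3*m - 4) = (m + 4)^2*(m - 1)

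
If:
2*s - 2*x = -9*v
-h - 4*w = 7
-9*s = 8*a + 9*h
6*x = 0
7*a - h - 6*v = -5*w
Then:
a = -387*w/157 - 441/157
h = -4*w - 7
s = 972*w/157 + 1491/157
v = -216*w/157 - 994/471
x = 0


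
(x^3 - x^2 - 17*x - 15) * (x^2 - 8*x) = x^5 - 9*x^4 - 9*x^3 + 121*x^2 + 120*x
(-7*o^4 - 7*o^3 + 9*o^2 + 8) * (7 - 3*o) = 21*o^5 - 28*o^4 - 76*o^3 + 63*o^2 - 24*o + 56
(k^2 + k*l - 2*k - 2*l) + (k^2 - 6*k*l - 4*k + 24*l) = 2*k^2 - 5*k*l - 6*k + 22*l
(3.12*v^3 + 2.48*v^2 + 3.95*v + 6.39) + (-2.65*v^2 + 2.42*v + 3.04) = 3.12*v^3 - 0.17*v^2 + 6.37*v + 9.43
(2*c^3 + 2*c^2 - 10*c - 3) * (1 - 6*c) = -12*c^4 - 10*c^3 + 62*c^2 + 8*c - 3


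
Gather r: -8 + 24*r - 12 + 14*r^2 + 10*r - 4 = 14*r^2 + 34*r - 24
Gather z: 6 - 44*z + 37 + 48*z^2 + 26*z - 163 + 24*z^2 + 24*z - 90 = 72*z^2 + 6*z - 210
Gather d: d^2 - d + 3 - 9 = d^2 - d - 6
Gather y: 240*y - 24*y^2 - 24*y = -24*y^2 + 216*y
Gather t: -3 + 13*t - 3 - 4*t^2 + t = -4*t^2 + 14*t - 6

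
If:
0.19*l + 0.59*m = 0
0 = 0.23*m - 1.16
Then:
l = -15.66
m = 5.04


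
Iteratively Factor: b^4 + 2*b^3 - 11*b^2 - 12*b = (b - 3)*(b^3 + 5*b^2 + 4*b) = (b - 3)*(b + 4)*(b^2 + b) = (b - 3)*(b + 1)*(b + 4)*(b)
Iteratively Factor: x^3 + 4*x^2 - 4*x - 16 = (x + 2)*(x^2 + 2*x - 8) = (x - 2)*(x + 2)*(x + 4)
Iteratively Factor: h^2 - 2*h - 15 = (h - 5)*(h + 3)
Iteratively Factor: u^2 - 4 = (u + 2)*(u - 2)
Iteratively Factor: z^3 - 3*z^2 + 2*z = (z)*(z^2 - 3*z + 2) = z*(z - 1)*(z - 2)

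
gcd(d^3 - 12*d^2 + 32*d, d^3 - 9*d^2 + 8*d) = d^2 - 8*d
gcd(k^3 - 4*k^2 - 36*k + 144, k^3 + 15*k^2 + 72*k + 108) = k + 6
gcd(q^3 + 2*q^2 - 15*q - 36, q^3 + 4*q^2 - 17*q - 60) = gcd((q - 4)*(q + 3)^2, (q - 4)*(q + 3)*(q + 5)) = q^2 - q - 12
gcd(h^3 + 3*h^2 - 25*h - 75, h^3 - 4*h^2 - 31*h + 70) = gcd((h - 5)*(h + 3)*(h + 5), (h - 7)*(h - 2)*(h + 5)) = h + 5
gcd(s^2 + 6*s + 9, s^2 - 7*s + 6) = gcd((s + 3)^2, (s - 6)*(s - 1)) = 1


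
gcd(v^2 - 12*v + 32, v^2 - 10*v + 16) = v - 8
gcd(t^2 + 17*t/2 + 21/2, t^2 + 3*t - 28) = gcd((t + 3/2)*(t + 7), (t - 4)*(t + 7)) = t + 7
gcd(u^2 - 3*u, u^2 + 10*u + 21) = 1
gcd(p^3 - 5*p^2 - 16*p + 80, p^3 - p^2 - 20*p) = p^2 - p - 20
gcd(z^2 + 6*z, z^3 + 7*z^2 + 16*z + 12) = 1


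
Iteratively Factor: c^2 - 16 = (c + 4)*(c - 4)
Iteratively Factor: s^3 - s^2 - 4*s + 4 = (s - 2)*(s^2 + s - 2) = (s - 2)*(s + 2)*(s - 1)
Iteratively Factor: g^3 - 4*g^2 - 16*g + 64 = (g - 4)*(g^2 - 16) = (g - 4)*(g + 4)*(g - 4)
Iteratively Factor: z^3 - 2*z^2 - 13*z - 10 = (z - 5)*(z^2 + 3*z + 2) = (z - 5)*(z + 1)*(z + 2)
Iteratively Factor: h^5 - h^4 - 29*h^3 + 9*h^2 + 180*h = (h - 5)*(h^4 + 4*h^3 - 9*h^2 - 36*h) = (h - 5)*(h + 3)*(h^3 + h^2 - 12*h) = (h - 5)*(h + 3)*(h + 4)*(h^2 - 3*h) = (h - 5)*(h - 3)*(h + 3)*(h + 4)*(h)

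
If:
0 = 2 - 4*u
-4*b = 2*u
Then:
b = -1/4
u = 1/2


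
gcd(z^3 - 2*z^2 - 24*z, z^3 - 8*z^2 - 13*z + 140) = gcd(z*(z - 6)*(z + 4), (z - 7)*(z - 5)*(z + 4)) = z + 4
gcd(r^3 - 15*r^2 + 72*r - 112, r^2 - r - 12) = r - 4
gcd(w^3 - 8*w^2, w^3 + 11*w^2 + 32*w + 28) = 1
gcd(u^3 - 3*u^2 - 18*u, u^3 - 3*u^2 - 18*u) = u^3 - 3*u^2 - 18*u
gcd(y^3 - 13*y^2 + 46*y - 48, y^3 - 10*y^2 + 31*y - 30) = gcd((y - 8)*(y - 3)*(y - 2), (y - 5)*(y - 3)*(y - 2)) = y^2 - 5*y + 6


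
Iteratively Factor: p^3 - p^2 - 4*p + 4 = (p - 1)*(p^2 - 4) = (p - 2)*(p - 1)*(p + 2)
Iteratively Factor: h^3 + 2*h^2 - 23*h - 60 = (h + 3)*(h^2 - h - 20) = (h + 3)*(h + 4)*(h - 5)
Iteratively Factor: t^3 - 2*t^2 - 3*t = (t + 1)*(t^2 - 3*t) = t*(t + 1)*(t - 3)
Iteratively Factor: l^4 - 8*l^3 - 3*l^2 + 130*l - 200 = (l - 5)*(l^3 - 3*l^2 - 18*l + 40) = (l - 5)*(l - 2)*(l^2 - l - 20) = (l - 5)*(l - 2)*(l + 4)*(l - 5)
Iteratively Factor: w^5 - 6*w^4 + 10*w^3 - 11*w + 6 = (w + 1)*(w^4 - 7*w^3 + 17*w^2 - 17*w + 6) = (w - 1)*(w + 1)*(w^3 - 6*w^2 + 11*w - 6) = (w - 1)^2*(w + 1)*(w^2 - 5*w + 6) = (w - 2)*(w - 1)^2*(w + 1)*(w - 3)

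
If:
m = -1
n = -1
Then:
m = -1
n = -1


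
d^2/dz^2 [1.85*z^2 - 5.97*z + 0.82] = 3.70000000000000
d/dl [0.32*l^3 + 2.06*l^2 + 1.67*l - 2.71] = 0.96*l^2 + 4.12*l + 1.67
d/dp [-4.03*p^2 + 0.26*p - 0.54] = 0.26 - 8.06*p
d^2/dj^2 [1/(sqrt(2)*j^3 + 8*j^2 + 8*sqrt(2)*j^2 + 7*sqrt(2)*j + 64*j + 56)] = 2*(-(3*sqrt(2)*j + 8 + 8*sqrt(2))*(sqrt(2)*j^3 + 8*j^2 + 8*sqrt(2)*j^2 + 7*sqrt(2)*j + 64*j + 56) + (3*sqrt(2)*j^2 + 16*j + 16*sqrt(2)*j + 7*sqrt(2) + 64)^2)/(sqrt(2)*j^3 + 8*j^2 + 8*sqrt(2)*j^2 + 7*sqrt(2)*j + 64*j + 56)^3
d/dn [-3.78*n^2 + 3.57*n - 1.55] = 3.57 - 7.56*n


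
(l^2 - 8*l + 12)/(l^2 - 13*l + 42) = (l - 2)/(l - 7)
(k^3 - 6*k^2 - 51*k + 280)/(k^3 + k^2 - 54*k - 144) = (k^2 + 2*k - 35)/(k^2 + 9*k + 18)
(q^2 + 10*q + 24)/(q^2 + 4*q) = (q + 6)/q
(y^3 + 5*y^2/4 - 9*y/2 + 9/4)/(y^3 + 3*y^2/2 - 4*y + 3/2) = (4*y - 3)/(2*(2*y - 1))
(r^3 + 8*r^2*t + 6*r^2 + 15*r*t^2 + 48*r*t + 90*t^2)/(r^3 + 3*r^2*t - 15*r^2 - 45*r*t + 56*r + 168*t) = (r^2 + 5*r*t + 6*r + 30*t)/(r^2 - 15*r + 56)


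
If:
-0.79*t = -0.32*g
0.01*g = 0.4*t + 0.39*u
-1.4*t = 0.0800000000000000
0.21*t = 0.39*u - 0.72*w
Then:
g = -0.14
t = -0.06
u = 0.05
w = 0.05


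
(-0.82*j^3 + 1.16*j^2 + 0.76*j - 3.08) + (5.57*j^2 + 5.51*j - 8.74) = -0.82*j^3 + 6.73*j^2 + 6.27*j - 11.82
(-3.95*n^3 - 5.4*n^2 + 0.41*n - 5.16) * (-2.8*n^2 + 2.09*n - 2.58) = 11.06*n^5 + 6.8645*n^4 - 2.243*n^3 + 29.2369*n^2 - 11.8422*n + 13.3128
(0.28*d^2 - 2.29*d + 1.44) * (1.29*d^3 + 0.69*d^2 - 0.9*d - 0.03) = 0.3612*d^5 - 2.7609*d^4 + 0.0255000000000001*d^3 + 3.0462*d^2 - 1.2273*d - 0.0432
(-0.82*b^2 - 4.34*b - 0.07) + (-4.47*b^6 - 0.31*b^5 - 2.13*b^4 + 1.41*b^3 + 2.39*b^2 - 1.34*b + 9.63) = -4.47*b^6 - 0.31*b^5 - 2.13*b^4 + 1.41*b^3 + 1.57*b^2 - 5.68*b + 9.56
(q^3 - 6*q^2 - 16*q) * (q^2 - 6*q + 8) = q^5 - 12*q^4 + 28*q^3 + 48*q^2 - 128*q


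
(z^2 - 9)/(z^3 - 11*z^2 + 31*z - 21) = (z + 3)/(z^2 - 8*z + 7)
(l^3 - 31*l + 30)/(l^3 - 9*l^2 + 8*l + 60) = (l^2 + 5*l - 6)/(l^2 - 4*l - 12)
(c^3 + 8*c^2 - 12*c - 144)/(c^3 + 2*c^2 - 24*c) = (c + 6)/c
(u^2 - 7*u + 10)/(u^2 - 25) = (u - 2)/(u + 5)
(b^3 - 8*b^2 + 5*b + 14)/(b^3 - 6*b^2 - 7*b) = (b - 2)/b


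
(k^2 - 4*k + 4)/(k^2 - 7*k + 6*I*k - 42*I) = (k^2 - 4*k + 4)/(k^2 + k*(-7 + 6*I) - 42*I)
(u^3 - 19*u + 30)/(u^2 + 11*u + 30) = (u^2 - 5*u + 6)/(u + 6)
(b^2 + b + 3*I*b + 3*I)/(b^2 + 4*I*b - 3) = (b + 1)/(b + I)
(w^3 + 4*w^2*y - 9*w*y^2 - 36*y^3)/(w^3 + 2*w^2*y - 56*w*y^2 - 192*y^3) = (-w^2 + 9*y^2)/(-w^2 + 2*w*y + 48*y^2)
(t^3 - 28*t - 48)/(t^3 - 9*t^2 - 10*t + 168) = (t + 2)/(t - 7)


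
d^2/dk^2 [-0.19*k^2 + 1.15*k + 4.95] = -0.380000000000000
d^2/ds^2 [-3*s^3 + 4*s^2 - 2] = 8 - 18*s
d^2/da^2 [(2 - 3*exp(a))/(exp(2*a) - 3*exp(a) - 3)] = (-3*exp(4*a) - exp(3*a) - 72*exp(2*a) + 69*exp(a) - 45)*exp(a)/(exp(6*a) - 9*exp(5*a) + 18*exp(4*a) + 27*exp(3*a) - 54*exp(2*a) - 81*exp(a) - 27)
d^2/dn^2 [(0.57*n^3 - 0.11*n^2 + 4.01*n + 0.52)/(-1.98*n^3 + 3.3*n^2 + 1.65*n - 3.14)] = (1.4210854715202e-14*n^7 - 6.58627200000001*n^6 - 105.497964*n^5 + 177.426612*n^4 - 84.8649780000001*n^3 + 299.945844*n^2 - 280.620288*n - 52.990388)/(7.762392*n^9 - 38.81196*n^8 + 45.28062*n^7 + 65.679768*n^6 - 160.83441*n^5 + 14.08077*n^4 + 156.657699*n^3 - 71.96409*n^2 - 48.80502*n + 30.959144)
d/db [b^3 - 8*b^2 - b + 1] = 3*b^2 - 16*b - 1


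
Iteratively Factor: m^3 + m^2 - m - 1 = (m + 1)*(m^2 - 1) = (m - 1)*(m + 1)*(m + 1)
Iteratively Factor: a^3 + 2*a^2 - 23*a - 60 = (a + 4)*(a^2 - 2*a - 15) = (a - 5)*(a + 4)*(a + 3)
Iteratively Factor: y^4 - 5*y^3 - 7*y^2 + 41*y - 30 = (y - 5)*(y^3 - 7*y + 6) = (y - 5)*(y - 2)*(y^2 + 2*y - 3) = (y - 5)*(y - 2)*(y - 1)*(y + 3)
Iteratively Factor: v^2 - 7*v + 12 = (v - 4)*(v - 3)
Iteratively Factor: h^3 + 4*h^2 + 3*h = (h + 3)*(h^2 + h) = (h + 1)*(h + 3)*(h)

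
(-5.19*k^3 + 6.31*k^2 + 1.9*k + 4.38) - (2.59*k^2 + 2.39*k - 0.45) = -5.19*k^3 + 3.72*k^2 - 0.49*k + 4.83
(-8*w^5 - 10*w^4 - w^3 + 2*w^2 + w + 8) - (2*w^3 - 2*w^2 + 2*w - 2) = -8*w^5 - 10*w^4 - 3*w^3 + 4*w^2 - w + 10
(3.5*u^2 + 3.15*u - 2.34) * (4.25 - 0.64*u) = -2.24*u^3 + 12.859*u^2 + 14.8851*u - 9.945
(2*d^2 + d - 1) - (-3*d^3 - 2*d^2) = 3*d^3 + 4*d^2 + d - 1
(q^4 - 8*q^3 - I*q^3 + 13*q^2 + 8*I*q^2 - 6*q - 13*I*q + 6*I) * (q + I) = q^5 - 8*q^4 + 14*q^3 - 14*q^2 + 13*q - 6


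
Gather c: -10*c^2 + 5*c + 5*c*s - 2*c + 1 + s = -10*c^2 + c*(5*s + 3) + s + 1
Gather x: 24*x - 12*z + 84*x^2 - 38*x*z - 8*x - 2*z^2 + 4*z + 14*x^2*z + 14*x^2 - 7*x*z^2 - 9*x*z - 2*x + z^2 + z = x^2*(14*z + 98) + x*(-7*z^2 - 47*z + 14) - z^2 - 7*z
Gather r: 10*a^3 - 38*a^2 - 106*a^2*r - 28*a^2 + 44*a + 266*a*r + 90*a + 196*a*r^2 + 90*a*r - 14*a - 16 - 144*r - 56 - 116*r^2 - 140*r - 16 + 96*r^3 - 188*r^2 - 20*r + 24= 10*a^3 - 66*a^2 + 120*a + 96*r^3 + r^2*(196*a - 304) + r*(-106*a^2 + 356*a - 304) - 64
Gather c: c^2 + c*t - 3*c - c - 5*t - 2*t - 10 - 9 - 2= c^2 + c*(t - 4) - 7*t - 21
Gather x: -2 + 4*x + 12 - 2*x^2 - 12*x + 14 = -2*x^2 - 8*x + 24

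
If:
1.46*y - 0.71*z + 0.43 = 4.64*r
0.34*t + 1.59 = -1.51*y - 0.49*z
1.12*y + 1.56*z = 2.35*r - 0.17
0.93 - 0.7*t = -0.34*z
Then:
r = -0.43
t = 1.48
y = -1.49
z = 0.32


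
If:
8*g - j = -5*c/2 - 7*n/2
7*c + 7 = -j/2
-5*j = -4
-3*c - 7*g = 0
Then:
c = -37/35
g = 111/245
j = 4/5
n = -89/1715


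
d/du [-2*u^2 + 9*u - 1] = 9 - 4*u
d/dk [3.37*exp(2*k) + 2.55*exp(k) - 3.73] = (6.74*exp(k) + 2.55)*exp(k)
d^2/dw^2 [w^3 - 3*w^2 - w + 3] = 6*w - 6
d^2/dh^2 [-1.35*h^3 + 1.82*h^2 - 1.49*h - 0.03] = 3.64 - 8.1*h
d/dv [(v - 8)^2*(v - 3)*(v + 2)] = 4*v^3 - 51*v^2 + 148*v + 32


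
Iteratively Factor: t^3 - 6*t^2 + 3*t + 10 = (t - 2)*(t^2 - 4*t - 5) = (t - 2)*(t + 1)*(t - 5)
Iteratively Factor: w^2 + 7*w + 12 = (w + 3)*(w + 4)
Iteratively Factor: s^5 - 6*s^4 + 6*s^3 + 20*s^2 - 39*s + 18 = (s - 1)*(s^4 - 5*s^3 + s^2 + 21*s - 18) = (s - 3)*(s - 1)*(s^3 - 2*s^2 - 5*s + 6) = (s - 3)*(s - 1)^2*(s^2 - s - 6) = (s - 3)*(s - 1)^2*(s + 2)*(s - 3)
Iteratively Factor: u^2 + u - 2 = (u + 2)*(u - 1)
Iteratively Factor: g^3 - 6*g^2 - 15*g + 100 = (g - 5)*(g^2 - g - 20) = (g - 5)*(g + 4)*(g - 5)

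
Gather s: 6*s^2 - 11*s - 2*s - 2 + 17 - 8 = 6*s^2 - 13*s + 7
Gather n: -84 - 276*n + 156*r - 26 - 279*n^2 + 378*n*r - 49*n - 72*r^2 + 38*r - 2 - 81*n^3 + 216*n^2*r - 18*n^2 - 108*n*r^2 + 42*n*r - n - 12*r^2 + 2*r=-81*n^3 + n^2*(216*r - 297) + n*(-108*r^2 + 420*r - 326) - 84*r^2 + 196*r - 112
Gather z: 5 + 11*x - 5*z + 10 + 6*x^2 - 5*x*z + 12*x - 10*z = 6*x^2 + 23*x + z*(-5*x - 15) + 15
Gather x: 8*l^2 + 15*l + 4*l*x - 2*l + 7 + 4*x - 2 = 8*l^2 + 13*l + x*(4*l + 4) + 5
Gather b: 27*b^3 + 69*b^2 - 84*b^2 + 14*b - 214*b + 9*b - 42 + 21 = 27*b^3 - 15*b^2 - 191*b - 21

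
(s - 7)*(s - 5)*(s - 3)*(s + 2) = s^4 - 13*s^3 + 41*s^2 + 37*s - 210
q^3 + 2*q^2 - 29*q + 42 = (q - 3)*(q - 2)*(q + 7)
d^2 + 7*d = d*(d + 7)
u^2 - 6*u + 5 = (u - 5)*(u - 1)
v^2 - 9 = (v - 3)*(v + 3)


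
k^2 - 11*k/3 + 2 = (k - 3)*(k - 2/3)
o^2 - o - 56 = (o - 8)*(o + 7)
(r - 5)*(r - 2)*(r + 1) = r^3 - 6*r^2 + 3*r + 10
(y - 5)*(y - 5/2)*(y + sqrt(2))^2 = y^4 - 15*y^3/2 + 2*sqrt(2)*y^3 - 15*sqrt(2)*y^2 + 29*y^2/2 - 15*y + 25*sqrt(2)*y + 25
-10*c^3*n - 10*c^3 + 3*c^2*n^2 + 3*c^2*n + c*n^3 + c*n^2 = (-2*c + n)*(5*c + n)*(c*n + c)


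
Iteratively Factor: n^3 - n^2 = (n)*(n^2 - n) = n*(n - 1)*(n)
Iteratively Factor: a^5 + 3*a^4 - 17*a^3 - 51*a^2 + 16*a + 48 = (a + 3)*(a^4 - 17*a^2 + 16) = (a + 3)*(a + 4)*(a^3 - 4*a^2 - a + 4) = (a + 1)*(a + 3)*(a + 4)*(a^2 - 5*a + 4) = (a - 4)*(a + 1)*(a + 3)*(a + 4)*(a - 1)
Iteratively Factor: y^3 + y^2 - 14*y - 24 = (y + 2)*(y^2 - y - 12) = (y - 4)*(y + 2)*(y + 3)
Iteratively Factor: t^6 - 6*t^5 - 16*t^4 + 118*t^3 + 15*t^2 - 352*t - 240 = (t - 3)*(t^5 - 3*t^4 - 25*t^3 + 43*t^2 + 144*t + 80) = (t - 3)*(t + 4)*(t^4 - 7*t^3 + 3*t^2 + 31*t + 20) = (t - 3)*(t + 1)*(t + 4)*(t^3 - 8*t^2 + 11*t + 20) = (t - 3)*(t + 1)^2*(t + 4)*(t^2 - 9*t + 20) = (t - 5)*(t - 3)*(t + 1)^2*(t + 4)*(t - 4)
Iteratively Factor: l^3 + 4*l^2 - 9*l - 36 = (l + 4)*(l^2 - 9) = (l - 3)*(l + 4)*(l + 3)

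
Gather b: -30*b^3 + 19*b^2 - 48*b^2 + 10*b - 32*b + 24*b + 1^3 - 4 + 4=-30*b^3 - 29*b^2 + 2*b + 1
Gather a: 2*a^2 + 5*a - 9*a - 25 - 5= 2*a^2 - 4*a - 30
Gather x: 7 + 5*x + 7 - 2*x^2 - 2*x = -2*x^2 + 3*x + 14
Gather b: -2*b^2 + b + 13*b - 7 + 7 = -2*b^2 + 14*b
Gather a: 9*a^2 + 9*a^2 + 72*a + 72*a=18*a^2 + 144*a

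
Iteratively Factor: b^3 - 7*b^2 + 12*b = (b)*(b^2 - 7*b + 12) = b*(b - 4)*(b - 3)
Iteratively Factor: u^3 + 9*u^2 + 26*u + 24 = (u + 3)*(u^2 + 6*u + 8) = (u + 2)*(u + 3)*(u + 4)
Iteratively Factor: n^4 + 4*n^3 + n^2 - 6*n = (n + 2)*(n^3 + 2*n^2 - 3*n) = (n - 1)*(n + 2)*(n^2 + 3*n) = (n - 1)*(n + 2)*(n + 3)*(n)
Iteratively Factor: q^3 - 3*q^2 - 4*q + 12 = (q - 3)*(q^2 - 4) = (q - 3)*(q - 2)*(q + 2)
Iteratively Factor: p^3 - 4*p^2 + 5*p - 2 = (p - 1)*(p^2 - 3*p + 2) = (p - 2)*(p - 1)*(p - 1)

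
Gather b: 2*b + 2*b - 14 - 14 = 4*b - 28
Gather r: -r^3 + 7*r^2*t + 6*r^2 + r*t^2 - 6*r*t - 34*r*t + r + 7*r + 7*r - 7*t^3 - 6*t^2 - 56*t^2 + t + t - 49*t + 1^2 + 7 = -r^3 + r^2*(7*t + 6) + r*(t^2 - 40*t + 15) - 7*t^3 - 62*t^2 - 47*t + 8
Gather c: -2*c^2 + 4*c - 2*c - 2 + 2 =-2*c^2 + 2*c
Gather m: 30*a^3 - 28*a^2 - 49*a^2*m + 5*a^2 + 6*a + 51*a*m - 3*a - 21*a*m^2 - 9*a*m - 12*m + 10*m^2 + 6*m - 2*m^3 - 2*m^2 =30*a^3 - 23*a^2 + 3*a - 2*m^3 + m^2*(8 - 21*a) + m*(-49*a^2 + 42*a - 6)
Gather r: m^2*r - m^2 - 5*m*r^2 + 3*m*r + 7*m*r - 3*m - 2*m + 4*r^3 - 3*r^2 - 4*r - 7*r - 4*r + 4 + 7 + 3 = -m^2 - 5*m + 4*r^3 + r^2*(-5*m - 3) + r*(m^2 + 10*m - 15) + 14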